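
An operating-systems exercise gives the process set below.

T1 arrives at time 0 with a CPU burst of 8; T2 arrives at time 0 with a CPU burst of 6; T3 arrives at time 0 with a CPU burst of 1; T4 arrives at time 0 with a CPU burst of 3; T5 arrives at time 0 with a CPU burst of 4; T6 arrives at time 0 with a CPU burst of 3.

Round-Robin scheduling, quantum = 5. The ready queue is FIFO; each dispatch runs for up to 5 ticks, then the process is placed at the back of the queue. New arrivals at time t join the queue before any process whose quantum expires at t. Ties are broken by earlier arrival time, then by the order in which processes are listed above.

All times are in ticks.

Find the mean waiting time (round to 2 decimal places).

Gantt: | T1 0-5 | T2 5-10 | T3 10-11 | T4 11-14 | T5 14-18 | T6 18-21 | T1 21-24 | T2 24-25 |
Completion: T1=24  T2=25  T3=11  T4=14  T5=18  T6=21
Waiting times: T1=16, T2=19, T3=10, T4=11, T5=14, T6=18
Average waiting = (16+19+10+11+14+18) / 6 = 88/6 = 14.67

14.67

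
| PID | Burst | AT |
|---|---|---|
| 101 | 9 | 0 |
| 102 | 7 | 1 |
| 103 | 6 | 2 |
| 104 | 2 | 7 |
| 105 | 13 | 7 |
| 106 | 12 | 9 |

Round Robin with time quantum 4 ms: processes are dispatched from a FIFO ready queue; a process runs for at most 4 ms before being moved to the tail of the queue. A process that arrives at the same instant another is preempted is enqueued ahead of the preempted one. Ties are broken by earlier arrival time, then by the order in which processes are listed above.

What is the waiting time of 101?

23

Schedule: | 101 0-4 | 102 4-8 | 103 8-12 | 101 12-16 | 104 16-18 | 105 18-22 | 102 22-25 | 106 25-29 | 103 29-31 | 101 31-32 | 105 32-36 | 106 36-40 | 105 40-44 | 106 44-48 | 105 48-49 |
Completion: 101=32  102=25  103=31  104=18  105=49  106=48
Turnaround (C−A): 101=32  102=24  103=29  104=11  105=42  106=39
Waiting(101) = turnaround − burst = 32 − 9 = 23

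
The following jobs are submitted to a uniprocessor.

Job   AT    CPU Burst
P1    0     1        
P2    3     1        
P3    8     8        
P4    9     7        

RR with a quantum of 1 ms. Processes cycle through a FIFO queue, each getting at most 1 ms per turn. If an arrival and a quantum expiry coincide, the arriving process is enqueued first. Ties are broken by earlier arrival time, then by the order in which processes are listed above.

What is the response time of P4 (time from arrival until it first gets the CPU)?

0

Schedule: | P1 0-1 | idle 1-3 | P2 3-4 | idle 4-8 | P3 8-9 | P4 9-10 | P3 10-11 | P4 11-12 | P3 12-13 | P4 13-14 | P3 14-15 | P4 15-16 | P3 16-17 | P4 17-18 | P3 18-19 | P4 19-20 | P3 20-21 | P4 21-22 | P3 22-23 |
Completion: P1=1  P2=4  P3=23  P4=22
Response(P4) = first start − arrival = 9 − 9 = 0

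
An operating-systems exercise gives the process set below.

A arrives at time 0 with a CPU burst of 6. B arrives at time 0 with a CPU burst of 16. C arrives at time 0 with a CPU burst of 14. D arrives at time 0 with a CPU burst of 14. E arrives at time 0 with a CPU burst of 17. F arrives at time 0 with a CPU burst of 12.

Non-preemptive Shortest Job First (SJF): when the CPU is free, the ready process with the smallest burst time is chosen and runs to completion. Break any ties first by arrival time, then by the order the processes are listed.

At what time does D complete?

Timeline: | A 0-6 | F 6-18 | C 18-32 | D 32-46 | B 46-62 | E 62-79 |
Completion: A=6  B=62  C=32  D=46  E=79  F=18
Turnaround (C−A): A=6  B=62  C=32  D=46  E=79  F=18

46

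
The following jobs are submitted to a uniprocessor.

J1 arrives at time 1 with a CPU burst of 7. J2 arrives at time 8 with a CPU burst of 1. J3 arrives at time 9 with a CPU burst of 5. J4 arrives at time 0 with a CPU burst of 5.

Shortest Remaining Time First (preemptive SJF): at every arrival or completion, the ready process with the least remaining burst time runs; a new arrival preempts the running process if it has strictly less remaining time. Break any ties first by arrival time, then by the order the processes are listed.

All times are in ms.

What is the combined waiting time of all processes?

Schedule: | J4 0-5 | J1 5-8 | J2 8-9 | J1 9-13 | J3 13-18 |
Completion: J1=13  J2=9  J3=18  J4=5
Waiting = turnaround − burst: J1=5, J2=0, J3=4, J4=0
Total waiting = 5 + 0 + 4 + 0 = 9

9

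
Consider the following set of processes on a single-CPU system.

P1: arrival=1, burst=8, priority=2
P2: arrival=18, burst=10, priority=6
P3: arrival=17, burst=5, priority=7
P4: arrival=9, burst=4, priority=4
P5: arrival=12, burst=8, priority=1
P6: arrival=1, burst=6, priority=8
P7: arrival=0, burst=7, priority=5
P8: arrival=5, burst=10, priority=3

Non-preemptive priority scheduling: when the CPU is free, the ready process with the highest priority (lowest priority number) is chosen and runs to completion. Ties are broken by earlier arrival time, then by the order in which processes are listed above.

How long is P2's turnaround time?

Schedule: | P7 0-7 | P1 7-15 | P5 15-23 | P8 23-33 | P4 33-37 | P2 37-47 | P3 47-52 | P6 52-58 |
Completion: P1=15  P2=47  P3=52  P4=37  P5=23  P6=58  P7=7  P8=33
Turnaround (C−A): P1=14  P2=29  P3=35  P4=28  P5=11  P6=57  P7=7  P8=28
Turnaround(P2) = completion − arrival = 47 − 18 = 29

29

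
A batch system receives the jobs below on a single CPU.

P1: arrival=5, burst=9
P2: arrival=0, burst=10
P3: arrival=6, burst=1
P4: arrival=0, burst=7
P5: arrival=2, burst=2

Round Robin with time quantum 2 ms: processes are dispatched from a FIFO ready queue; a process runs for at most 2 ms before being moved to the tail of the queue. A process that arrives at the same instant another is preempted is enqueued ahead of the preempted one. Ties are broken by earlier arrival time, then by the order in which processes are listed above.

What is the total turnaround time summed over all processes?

Timeline: | P2 0-2 | P4 2-4 | P5 4-6 | P2 6-8 | P4 8-10 | P1 10-12 | P3 12-13 | P2 13-15 | P4 15-17 | P1 17-19 | P2 19-21 | P4 21-22 | P1 22-24 | P2 24-26 | P1 26-29 |
Completion: P1=29  P2=26  P3=13  P4=22  P5=6
Turnaround (C−A): P1=24  P2=26  P3=7  P4=22  P5=4
Turnaround = completion − arrival: P1=24, P2=26, P3=7, P4=22, P5=4
Total turnaround = 24 + 26 + 7 + 22 + 4 = 83

83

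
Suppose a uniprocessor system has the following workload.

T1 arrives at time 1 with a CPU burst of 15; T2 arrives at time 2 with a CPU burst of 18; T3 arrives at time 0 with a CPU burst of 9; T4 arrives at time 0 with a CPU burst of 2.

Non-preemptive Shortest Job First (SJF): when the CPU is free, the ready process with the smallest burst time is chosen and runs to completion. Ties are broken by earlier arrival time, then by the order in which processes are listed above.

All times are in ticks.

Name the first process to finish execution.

Schedule: | T4 0-2 | T3 2-11 | T1 11-26 | T2 26-44 |
Completion: T1=26  T2=44  T3=11  T4=2
Turnaround (C−A): T1=25  T2=42  T3=11  T4=2
Finish order: T4 → T3 → T1 → T2

T4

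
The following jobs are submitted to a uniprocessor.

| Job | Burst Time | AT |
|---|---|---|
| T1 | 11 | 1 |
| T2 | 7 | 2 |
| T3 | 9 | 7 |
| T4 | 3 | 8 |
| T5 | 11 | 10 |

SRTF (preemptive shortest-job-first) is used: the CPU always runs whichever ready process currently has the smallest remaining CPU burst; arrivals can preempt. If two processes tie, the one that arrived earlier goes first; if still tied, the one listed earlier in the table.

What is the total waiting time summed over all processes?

46

Timeline: | idle 0-1 | T1 1-2 | T2 2-9 | T4 9-12 | T3 12-21 | T1 21-31 | T5 31-42 |
Completion: T1=31  T2=9  T3=21  T4=12  T5=42
Turnaround (C−A): T1=30  T2=7  T3=14  T4=4  T5=32
Waiting = turnaround − burst: T1=19, T2=0, T3=5, T4=1, T5=21
Total waiting = 19 + 0 + 5 + 1 + 21 = 46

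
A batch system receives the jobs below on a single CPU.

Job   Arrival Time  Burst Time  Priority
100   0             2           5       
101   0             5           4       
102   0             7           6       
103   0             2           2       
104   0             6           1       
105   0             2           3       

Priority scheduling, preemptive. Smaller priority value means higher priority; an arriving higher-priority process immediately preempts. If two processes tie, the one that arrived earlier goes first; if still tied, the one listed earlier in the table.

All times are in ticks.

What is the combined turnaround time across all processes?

80

Timeline: | 104 0-6 | 103 6-8 | 105 8-10 | 101 10-15 | 100 15-17 | 102 17-24 |
Completion: 100=17  101=15  102=24  103=8  104=6  105=10
Turnaround = completion − arrival: 100=17, 101=15, 102=24, 103=8, 104=6, 105=10
Total turnaround = 17 + 15 + 24 + 8 + 6 + 10 = 80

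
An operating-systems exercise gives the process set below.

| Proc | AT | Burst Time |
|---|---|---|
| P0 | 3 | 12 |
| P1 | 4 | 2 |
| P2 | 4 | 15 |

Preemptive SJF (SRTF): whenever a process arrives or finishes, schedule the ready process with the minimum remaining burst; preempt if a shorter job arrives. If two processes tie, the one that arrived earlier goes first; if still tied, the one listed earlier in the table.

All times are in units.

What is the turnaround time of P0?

14

Timeline: | idle 0-3 | P0 3-4 | P1 4-6 | P0 6-17 | P2 17-32 |
Completion: P0=17  P1=6  P2=32
Turnaround (C−A): P0=14  P1=2  P2=28
Turnaround(P0) = completion − arrival = 17 − 3 = 14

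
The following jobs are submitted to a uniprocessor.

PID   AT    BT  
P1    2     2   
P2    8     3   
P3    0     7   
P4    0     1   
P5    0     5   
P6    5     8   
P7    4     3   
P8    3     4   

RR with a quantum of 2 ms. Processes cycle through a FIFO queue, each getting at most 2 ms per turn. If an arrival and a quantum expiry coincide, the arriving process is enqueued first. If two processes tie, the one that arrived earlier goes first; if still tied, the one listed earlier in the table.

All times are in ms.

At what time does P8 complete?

Timeline: | P3 0-2 | P4 2-3 | P5 3-5 | P1 5-7 | P3 7-9 | P8 9-11 | P7 11-13 | P6 13-15 | P5 15-17 | P2 17-19 | P3 19-21 | P8 21-23 | P7 23-24 | P6 24-26 | P5 26-27 | P2 27-28 | P3 28-29 | P6 29-33 |
Completion: P1=7  P2=28  P3=29  P4=3  P5=27  P6=33  P7=24  P8=23
Turnaround (C−A): P1=5  P2=20  P3=29  P4=3  P5=27  P6=28  P7=20  P8=20

23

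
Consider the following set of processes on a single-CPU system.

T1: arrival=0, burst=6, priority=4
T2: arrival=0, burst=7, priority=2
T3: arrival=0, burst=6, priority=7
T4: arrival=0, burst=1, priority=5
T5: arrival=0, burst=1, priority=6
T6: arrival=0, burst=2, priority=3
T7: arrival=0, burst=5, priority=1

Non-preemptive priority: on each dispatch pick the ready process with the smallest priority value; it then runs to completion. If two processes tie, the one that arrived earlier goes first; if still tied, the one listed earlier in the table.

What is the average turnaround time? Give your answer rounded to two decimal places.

17.43

Timeline: | T7 0-5 | T2 5-12 | T6 12-14 | T1 14-20 | T4 20-21 | T5 21-22 | T3 22-28 |
Completion: T1=20  T2=12  T3=28  T4=21  T5=22  T6=14  T7=5
Turnaround times: T1=20, T2=12, T3=28, T4=21, T5=22, T6=14, T7=5
Average turnaround = (20+12+28+21+22+14+5) / 7 = 122/7 = 17.43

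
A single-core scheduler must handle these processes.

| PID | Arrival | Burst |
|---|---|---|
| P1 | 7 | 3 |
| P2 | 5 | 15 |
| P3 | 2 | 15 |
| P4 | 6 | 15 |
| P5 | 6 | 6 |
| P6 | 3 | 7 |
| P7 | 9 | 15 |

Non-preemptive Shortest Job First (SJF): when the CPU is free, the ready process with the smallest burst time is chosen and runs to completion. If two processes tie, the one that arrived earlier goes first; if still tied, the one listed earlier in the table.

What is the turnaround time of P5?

Schedule: | idle 0-2 | P3 2-17 | P1 17-20 | P5 20-26 | P6 26-33 | P2 33-48 | P4 48-63 | P7 63-78 |
Completion: P1=20  P2=48  P3=17  P4=63  P5=26  P6=33  P7=78
Turnaround (C−A): P1=13  P2=43  P3=15  P4=57  P5=20  P6=30  P7=69
Turnaround(P5) = completion − arrival = 26 − 6 = 20

20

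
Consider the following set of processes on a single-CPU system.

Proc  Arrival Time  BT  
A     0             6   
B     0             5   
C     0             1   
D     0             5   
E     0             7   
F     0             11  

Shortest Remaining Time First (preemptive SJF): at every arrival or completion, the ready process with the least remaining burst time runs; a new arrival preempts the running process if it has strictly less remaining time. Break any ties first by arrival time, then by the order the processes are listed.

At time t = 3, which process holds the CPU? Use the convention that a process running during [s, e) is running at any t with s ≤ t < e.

B

Gantt: | C 0-1 | B 1-6 | D 6-11 | A 11-17 | E 17-24 | F 24-35 |
Completion: A=17  B=6  C=1  D=11  E=24  F=35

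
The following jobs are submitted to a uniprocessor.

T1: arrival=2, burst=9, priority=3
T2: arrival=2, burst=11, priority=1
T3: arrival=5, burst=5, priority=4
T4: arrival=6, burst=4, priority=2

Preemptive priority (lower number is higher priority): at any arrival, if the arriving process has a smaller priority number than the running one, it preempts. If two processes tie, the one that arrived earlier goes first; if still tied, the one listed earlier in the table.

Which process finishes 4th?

Timeline: | idle 0-2 | T2 2-13 | T4 13-17 | T1 17-26 | T3 26-31 |
Completion: T1=26  T2=13  T3=31  T4=17
Finish order: T2 → T4 → T1 → T3

T3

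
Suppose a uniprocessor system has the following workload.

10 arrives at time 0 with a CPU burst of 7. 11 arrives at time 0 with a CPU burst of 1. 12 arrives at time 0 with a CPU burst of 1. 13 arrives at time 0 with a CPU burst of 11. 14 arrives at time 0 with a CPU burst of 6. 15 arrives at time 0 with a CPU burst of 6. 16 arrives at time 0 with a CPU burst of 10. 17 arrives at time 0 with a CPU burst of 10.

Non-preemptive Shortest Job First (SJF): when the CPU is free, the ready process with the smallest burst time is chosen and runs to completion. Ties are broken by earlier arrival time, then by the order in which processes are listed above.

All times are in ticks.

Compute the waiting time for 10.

Schedule: | 11 0-1 | 12 1-2 | 14 2-8 | 15 8-14 | 10 14-21 | 16 21-31 | 17 31-41 | 13 41-52 |
Completion: 10=21  11=1  12=2  13=52  14=8  15=14  16=31  17=41
Turnaround (C−A): 10=21  11=1  12=2  13=52  14=8  15=14  16=31  17=41
Waiting(10) = turnaround − burst = 21 − 7 = 14

14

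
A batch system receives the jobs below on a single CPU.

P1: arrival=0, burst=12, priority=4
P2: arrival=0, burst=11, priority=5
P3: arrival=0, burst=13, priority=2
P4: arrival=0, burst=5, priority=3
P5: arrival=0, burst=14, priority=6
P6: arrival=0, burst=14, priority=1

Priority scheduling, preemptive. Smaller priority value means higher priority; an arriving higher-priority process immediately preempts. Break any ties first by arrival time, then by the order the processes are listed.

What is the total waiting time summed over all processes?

Schedule: | P6 0-14 | P3 14-27 | P4 27-32 | P1 32-44 | P2 44-55 | P5 55-69 |
Completion: P1=44  P2=55  P3=27  P4=32  P5=69  P6=14
Turnaround (C−A): P1=44  P2=55  P3=27  P4=32  P5=69  P6=14
Waiting = turnaround − burst: P1=32, P2=44, P3=14, P4=27, P5=55, P6=0
Total waiting = 32 + 44 + 14 + 27 + 55 + 0 = 172

172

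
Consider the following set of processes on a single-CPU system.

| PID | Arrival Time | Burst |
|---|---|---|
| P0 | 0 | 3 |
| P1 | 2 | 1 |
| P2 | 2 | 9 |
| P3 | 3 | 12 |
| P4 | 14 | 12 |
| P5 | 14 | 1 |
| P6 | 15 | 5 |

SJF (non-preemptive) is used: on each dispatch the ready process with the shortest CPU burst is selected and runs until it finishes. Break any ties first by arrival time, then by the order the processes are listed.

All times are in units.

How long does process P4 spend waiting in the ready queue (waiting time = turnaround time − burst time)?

17

Gantt: | P0 0-3 | P1 3-4 | P2 4-13 | P3 13-25 | P5 25-26 | P6 26-31 | P4 31-43 |
Completion: P0=3  P1=4  P2=13  P3=25  P4=43  P5=26  P6=31
Turnaround (C−A): P0=3  P1=2  P2=11  P3=22  P4=29  P5=12  P6=16
Waiting(P4) = turnaround − burst = 29 − 12 = 17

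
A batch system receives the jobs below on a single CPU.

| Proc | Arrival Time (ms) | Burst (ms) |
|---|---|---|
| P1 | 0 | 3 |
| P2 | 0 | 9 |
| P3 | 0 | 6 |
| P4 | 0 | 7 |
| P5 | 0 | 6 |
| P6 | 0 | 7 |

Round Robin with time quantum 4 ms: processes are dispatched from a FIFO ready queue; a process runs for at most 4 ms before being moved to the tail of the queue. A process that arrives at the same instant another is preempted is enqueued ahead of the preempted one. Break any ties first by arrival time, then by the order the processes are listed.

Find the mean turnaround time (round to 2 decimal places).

Gantt: | P1 0-3 | P2 3-7 | P3 7-11 | P4 11-15 | P5 15-19 | P6 19-23 | P2 23-27 | P3 27-29 | P4 29-32 | P5 32-34 | P6 34-37 | P2 37-38 |
Completion: P1=3  P2=38  P3=29  P4=32  P5=34  P6=37
Turnaround (C−A): P1=3  P2=38  P3=29  P4=32  P5=34  P6=37
Turnaround times: P1=3, P2=38, P3=29, P4=32, P5=34, P6=37
Average turnaround = (3+38+29+32+34+37) / 6 = 173/6 = 28.83

28.83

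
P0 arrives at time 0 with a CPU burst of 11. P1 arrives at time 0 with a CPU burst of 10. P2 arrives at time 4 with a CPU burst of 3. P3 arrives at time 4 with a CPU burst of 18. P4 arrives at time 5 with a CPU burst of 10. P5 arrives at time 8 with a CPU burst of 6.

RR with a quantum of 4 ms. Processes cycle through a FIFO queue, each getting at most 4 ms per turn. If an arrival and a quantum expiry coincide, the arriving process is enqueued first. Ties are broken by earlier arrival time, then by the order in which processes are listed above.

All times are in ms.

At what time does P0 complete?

38

Gantt: | P0 0-4 | P1 4-8 | P2 8-11 | P3 11-15 | P0 15-19 | P4 19-23 | P5 23-27 | P1 27-31 | P3 31-35 | P0 35-38 | P4 38-42 | P5 42-44 | P1 44-46 | P3 46-50 | P4 50-52 | P3 52-58 |
Completion: P0=38  P1=46  P2=11  P3=58  P4=52  P5=44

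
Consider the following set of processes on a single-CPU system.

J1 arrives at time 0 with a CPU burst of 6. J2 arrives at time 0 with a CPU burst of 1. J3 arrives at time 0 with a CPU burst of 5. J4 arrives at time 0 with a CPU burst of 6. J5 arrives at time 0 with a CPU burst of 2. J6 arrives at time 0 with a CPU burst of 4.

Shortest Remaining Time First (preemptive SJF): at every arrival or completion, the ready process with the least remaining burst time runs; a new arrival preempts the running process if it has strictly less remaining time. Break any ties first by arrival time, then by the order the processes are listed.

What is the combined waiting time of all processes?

Gantt: | J2 0-1 | J5 1-3 | J6 3-7 | J3 7-12 | J1 12-18 | J4 18-24 |
Completion: J1=18  J2=1  J3=12  J4=24  J5=3  J6=7
Turnaround (C−A): J1=18  J2=1  J3=12  J4=24  J5=3  J6=7
Waiting = turnaround − burst: J1=12, J2=0, J3=7, J4=18, J5=1, J6=3
Total waiting = 12 + 0 + 7 + 18 + 1 + 3 = 41

41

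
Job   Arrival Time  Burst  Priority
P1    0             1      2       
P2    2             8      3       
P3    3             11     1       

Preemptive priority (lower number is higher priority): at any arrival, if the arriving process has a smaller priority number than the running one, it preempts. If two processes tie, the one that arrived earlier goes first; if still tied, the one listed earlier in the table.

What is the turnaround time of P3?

11

Schedule: | P1 0-1 | idle 1-2 | P2 2-3 | P3 3-14 | P2 14-21 |
Completion: P1=1  P2=21  P3=14
Turnaround (C−A): P1=1  P2=19  P3=11
Turnaround(P3) = completion − arrival = 14 − 3 = 11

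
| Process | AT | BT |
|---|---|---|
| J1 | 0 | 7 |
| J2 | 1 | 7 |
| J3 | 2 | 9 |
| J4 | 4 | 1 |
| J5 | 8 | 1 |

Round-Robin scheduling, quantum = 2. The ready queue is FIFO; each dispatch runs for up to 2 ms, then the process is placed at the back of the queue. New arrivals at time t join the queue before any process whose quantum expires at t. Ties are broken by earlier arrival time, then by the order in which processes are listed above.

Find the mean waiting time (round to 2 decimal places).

10.20

Gantt: | J1 0-2 | J2 2-4 | J3 4-6 | J1 6-8 | J4 8-9 | J2 9-11 | J3 11-13 | J5 13-14 | J1 14-16 | J2 16-18 | J3 18-20 | J1 20-21 | J2 21-22 | J3 22-25 |
Completion: J1=21  J2=22  J3=25  J4=9  J5=14
Turnaround (C−A): J1=21  J2=21  J3=23  J4=5  J5=6
Waiting times: J1=14, J2=14, J3=14, J4=4, J5=5
Average waiting = (14+14+14+4+5) / 5 = 51/5 = 10.20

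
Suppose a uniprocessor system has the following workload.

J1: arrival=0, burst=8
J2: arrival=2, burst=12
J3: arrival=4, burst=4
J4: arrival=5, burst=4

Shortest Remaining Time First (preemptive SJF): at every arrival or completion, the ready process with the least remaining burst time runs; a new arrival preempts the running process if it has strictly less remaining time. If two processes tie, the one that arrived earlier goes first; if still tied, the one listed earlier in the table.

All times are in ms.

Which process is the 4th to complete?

J2

Gantt: | J1 0-8 | J3 8-12 | J4 12-16 | J2 16-28 |
Completion: J1=8  J2=28  J3=12  J4=16
Finish order: J1 → J3 → J4 → J2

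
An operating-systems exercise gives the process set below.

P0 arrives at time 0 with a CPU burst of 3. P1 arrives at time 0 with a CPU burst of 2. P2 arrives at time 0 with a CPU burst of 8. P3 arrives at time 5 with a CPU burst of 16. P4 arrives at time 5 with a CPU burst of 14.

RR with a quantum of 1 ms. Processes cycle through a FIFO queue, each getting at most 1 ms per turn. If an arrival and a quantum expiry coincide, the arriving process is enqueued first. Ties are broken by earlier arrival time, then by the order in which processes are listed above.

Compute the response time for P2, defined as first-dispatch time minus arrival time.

Timeline: | P0 0-1 | P1 1-2 | P2 2-3 | P0 3-4 | P1 4-5 | P2 5-6 | P0 6-7 | P3 7-8 | P4 8-9 | P2 9-10 | P3 10-11 | P4 11-12 | P2 12-13 | P3 13-14 | P4 14-15 | P2 15-16 | P3 16-17 | P4 17-18 | P2 18-19 | P3 19-20 | P4 20-21 | P2 21-22 | P3 22-23 | P4 23-24 | P2 24-25 | P3 25-26 | P4 26-27 | P3 27-28 | P4 28-29 | P3 29-30 | P4 30-31 | P3 31-32 | P4 32-33 | P3 33-34 | P4 34-35 | P3 35-36 | P4 36-37 | P3 37-38 | P4 38-39 | P3 39-40 | P4 40-41 | P3 41-43 |
Completion: P0=7  P1=5  P2=25  P3=43  P4=41
Turnaround (C−A): P0=7  P1=5  P2=25  P3=38  P4=36
Response(P2) = first start − arrival = 2 − 0 = 2

2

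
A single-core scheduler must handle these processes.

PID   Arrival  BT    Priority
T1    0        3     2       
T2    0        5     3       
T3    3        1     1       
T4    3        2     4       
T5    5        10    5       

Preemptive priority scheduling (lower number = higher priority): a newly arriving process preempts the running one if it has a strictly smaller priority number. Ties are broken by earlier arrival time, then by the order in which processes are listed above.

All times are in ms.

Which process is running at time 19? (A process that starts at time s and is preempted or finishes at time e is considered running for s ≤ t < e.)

T5

Timeline: | T1 0-3 | T3 3-4 | T2 4-9 | T4 9-11 | T5 11-21 |
Completion: T1=3  T2=9  T3=4  T4=11  T5=21
Turnaround (C−A): T1=3  T2=9  T3=1  T4=8  T5=16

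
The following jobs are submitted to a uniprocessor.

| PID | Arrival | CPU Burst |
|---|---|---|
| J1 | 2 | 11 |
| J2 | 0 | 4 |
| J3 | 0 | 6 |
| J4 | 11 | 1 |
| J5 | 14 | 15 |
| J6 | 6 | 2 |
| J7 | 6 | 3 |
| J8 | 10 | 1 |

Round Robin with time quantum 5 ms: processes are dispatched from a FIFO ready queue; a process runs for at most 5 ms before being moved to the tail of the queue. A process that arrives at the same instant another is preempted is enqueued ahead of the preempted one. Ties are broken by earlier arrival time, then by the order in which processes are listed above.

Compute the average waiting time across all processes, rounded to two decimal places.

11.38

Gantt: | J2 0-4 | J3 4-9 | J1 9-14 | J6 14-16 | J7 16-19 | J3 19-20 | J8 20-21 | J4 21-22 | J5 22-27 | J1 27-32 | J5 32-37 | J1 37-38 | J5 38-43 |
Completion: J1=38  J2=4  J3=20  J4=22  J5=43  J6=16  J7=19  J8=21
Turnaround (C−A): J1=36  J2=4  J3=20  J4=11  J5=29  J6=10  J7=13  J8=11
Waiting times: J1=25, J2=0, J3=14, J4=10, J5=14, J6=8, J7=10, J8=10
Average waiting = (25+0+14+10+14+8+10+10) / 8 = 91/8 = 11.38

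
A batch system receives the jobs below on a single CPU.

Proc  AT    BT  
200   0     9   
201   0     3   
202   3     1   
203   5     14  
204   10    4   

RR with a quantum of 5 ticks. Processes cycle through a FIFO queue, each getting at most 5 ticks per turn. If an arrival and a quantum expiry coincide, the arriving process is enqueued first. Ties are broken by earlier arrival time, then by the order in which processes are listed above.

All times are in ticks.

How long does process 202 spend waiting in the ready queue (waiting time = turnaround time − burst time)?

5

Timeline: | 200 0-5 | 201 5-8 | 202 8-9 | 203 9-14 | 200 14-18 | 204 18-22 | 203 22-31 |
Completion: 200=18  201=8  202=9  203=31  204=22
Waiting(202) = turnaround − burst = 6 − 1 = 5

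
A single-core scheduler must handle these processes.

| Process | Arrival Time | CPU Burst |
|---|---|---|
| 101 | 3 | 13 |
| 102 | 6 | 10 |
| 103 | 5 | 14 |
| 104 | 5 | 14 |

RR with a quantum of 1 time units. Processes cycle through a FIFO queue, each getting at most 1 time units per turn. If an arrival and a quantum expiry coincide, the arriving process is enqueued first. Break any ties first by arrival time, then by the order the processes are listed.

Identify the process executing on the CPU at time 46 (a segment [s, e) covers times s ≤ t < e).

Gantt: | idle 0-3 | 101 3-5 | 103 5-6 | 104 6-7 | 101 7-8 | 102 8-9 | 103 9-10 | 104 10-11 | 101 11-12 | 102 12-13 | 103 13-14 | 104 14-15 | 101 15-16 | 102 16-17 | 103 17-18 | 104 18-19 | 101 19-20 | 102 20-21 | 103 21-22 | 104 22-23 | 101 23-24 | 102 24-25 | 103 25-26 | 104 26-27 | 101 27-28 | 102 28-29 | 103 29-30 | 104 30-31 | 101 31-32 | 102 32-33 | 103 33-34 | 104 34-35 | 101 35-36 | 102 36-37 | 103 37-38 | 104 38-39 | 101 39-40 | 102 40-41 | 103 41-42 | 104 42-43 | 101 43-44 | 102 44-45 | 103 45-46 | 104 46-47 | 101 47-48 | 103 48-49 | 104 49-50 | 103 50-51 | 104 51-52 | 103 52-53 | 104 53-54 |
Completion: 101=48  102=45  103=53  104=54

104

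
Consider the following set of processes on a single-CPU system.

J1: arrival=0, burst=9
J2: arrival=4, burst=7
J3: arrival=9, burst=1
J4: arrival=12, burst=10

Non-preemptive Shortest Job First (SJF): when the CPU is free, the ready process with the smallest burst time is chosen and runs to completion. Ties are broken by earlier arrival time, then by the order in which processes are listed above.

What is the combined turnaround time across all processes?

38

Schedule: | J1 0-9 | J3 9-10 | J2 10-17 | J4 17-27 |
Completion: J1=9  J2=17  J3=10  J4=27
Turnaround (C−A): J1=9  J2=13  J3=1  J4=15
Turnaround = completion − arrival: J1=9, J2=13, J3=1, J4=15
Total turnaround = 9 + 13 + 1 + 15 = 38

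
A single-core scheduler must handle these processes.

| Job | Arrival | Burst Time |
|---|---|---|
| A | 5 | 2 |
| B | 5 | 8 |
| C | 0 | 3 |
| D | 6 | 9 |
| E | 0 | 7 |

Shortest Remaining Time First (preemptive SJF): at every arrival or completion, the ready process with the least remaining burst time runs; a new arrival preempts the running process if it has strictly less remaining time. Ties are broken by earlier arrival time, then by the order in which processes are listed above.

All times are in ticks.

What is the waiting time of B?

7

Schedule: | C 0-3 | E 3-5 | A 5-7 | E 7-12 | B 12-20 | D 20-29 |
Completion: A=7  B=20  C=3  D=29  E=12
Turnaround (C−A): A=2  B=15  C=3  D=23  E=12
Waiting(B) = turnaround − burst = 15 − 8 = 7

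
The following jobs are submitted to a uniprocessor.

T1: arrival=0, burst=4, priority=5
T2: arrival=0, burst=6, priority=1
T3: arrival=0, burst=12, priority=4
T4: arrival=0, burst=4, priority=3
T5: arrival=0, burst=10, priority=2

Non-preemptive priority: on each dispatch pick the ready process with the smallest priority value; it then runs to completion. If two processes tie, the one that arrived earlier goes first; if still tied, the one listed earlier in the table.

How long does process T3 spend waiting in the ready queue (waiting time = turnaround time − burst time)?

20

Timeline: | T2 0-6 | T5 6-16 | T4 16-20 | T3 20-32 | T1 32-36 |
Completion: T1=36  T2=6  T3=32  T4=20  T5=16
Waiting(T3) = turnaround − burst = 32 − 12 = 20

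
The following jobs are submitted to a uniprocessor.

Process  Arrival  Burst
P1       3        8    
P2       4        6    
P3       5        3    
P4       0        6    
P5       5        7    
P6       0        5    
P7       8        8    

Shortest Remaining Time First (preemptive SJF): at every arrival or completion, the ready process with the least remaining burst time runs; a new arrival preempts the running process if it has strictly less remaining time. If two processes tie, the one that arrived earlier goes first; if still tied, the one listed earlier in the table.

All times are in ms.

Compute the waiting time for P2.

Gantt: | P6 0-5 | P3 5-8 | P4 8-14 | P2 14-20 | P5 20-27 | P1 27-35 | P7 35-43 |
Completion: P1=35  P2=20  P3=8  P4=14  P5=27  P6=5  P7=43
Turnaround (C−A): P1=32  P2=16  P3=3  P4=14  P5=22  P6=5  P7=35
Waiting(P2) = turnaround − burst = 16 − 6 = 10

10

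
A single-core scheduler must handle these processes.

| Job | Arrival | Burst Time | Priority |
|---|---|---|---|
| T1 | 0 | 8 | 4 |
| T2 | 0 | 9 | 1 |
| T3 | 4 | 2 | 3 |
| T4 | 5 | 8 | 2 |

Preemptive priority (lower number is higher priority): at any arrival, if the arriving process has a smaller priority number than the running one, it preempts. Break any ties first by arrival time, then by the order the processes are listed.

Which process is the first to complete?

Schedule: | T2 0-9 | T4 9-17 | T3 17-19 | T1 19-27 |
Completion: T1=27  T2=9  T3=19  T4=17
Turnaround (C−A): T1=27  T2=9  T3=15  T4=12
Finish order: T2 → T4 → T3 → T1

T2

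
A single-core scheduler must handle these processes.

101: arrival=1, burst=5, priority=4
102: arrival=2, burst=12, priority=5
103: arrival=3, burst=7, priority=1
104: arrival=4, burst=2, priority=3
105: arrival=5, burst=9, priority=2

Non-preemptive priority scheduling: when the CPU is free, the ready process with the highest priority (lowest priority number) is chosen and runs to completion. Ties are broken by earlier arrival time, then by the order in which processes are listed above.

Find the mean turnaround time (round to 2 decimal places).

Gantt: | idle 0-1 | 101 1-6 | 103 6-13 | 105 13-22 | 104 22-24 | 102 24-36 |
Completion: 101=6  102=36  103=13  104=24  105=22
Turnaround (C−A): 101=5  102=34  103=10  104=20  105=17
Turnaround times: 101=5, 102=34, 103=10, 104=20, 105=17
Average turnaround = (5+34+10+20+17) / 5 = 86/5 = 17.20

17.20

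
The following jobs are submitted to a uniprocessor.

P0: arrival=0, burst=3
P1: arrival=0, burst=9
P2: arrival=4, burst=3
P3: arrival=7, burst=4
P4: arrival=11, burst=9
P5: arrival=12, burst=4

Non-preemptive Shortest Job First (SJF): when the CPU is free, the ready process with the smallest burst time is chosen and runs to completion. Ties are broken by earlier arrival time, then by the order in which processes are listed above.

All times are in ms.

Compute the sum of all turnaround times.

Schedule: | P0 0-3 | P1 3-12 | P2 12-15 | P3 15-19 | P5 19-23 | P4 23-32 |
Completion: P0=3  P1=12  P2=15  P3=19  P4=32  P5=23
Turnaround (C−A): P0=3  P1=12  P2=11  P3=12  P4=21  P5=11
Turnaround = completion − arrival: P0=3, P1=12, P2=11, P3=12, P4=21, P5=11
Total turnaround = 3 + 12 + 11 + 12 + 21 + 11 = 70

70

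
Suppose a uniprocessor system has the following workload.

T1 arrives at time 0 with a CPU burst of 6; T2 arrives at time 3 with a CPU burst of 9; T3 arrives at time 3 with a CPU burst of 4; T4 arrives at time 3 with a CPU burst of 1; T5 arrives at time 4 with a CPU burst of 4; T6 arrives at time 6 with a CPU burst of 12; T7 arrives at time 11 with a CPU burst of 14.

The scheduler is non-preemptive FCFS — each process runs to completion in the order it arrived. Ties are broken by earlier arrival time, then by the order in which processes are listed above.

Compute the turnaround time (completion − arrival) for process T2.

12

Gantt: | T1 0-6 | T2 6-15 | T3 15-19 | T4 19-20 | T5 20-24 | T6 24-36 | T7 36-50 |
Completion: T1=6  T2=15  T3=19  T4=20  T5=24  T6=36  T7=50
Turnaround (C−A): T1=6  T2=12  T3=16  T4=17  T5=20  T6=30  T7=39
Turnaround(T2) = completion − arrival = 15 − 3 = 12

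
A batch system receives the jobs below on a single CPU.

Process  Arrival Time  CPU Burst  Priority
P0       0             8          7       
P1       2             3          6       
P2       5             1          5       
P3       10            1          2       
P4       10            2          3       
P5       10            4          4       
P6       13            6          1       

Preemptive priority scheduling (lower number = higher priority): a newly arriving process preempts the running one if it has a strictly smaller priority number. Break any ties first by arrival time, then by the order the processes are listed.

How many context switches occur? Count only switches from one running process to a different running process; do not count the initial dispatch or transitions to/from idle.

Schedule: | P0 0-2 | P1 2-5 | P2 5-6 | P0 6-10 | P3 10-11 | P4 11-13 | P6 13-19 | P5 19-23 | P0 23-25 |
Completion: P0=25  P1=5  P2=6  P3=11  P4=13  P5=23  P6=19
Turnaround (C−A): P0=25  P1=3  P2=1  P3=1  P4=3  P5=13  P6=6

8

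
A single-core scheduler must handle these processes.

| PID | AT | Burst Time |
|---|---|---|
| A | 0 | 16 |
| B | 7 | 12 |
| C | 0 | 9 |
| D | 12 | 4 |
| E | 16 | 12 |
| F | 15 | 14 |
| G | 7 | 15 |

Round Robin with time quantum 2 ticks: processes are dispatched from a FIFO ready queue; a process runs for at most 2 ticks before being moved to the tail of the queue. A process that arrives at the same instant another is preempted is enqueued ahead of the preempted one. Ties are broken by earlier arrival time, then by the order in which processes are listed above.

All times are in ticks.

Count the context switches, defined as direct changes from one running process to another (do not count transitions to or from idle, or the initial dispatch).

Schedule: | A 0-2 | C 2-4 | A 4-6 | C 6-8 | A 8-10 | B 10-12 | G 12-14 | C 14-16 | A 16-18 | D 18-20 | B 20-22 | G 22-24 | F 24-26 | E 26-28 | C 28-30 | A 30-32 | D 32-34 | B 34-36 | G 36-38 | F 38-40 | E 40-42 | C 42-43 | A 43-45 | B 45-47 | G 47-49 | F 49-51 | E 51-53 | A 53-55 | B 55-57 | G 57-59 | F 59-61 | E 61-63 | A 63-65 | B 65-67 | G 67-69 | F 69-71 | E 71-73 | G 73-75 | F 75-77 | E 77-79 | G 79-80 | F 80-82 |
Completion: A=65  B=67  C=43  D=34  E=79  F=82  G=80
Turnaround (C−A): A=65  B=60  C=43  D=22  E=63  F=67  G=73

41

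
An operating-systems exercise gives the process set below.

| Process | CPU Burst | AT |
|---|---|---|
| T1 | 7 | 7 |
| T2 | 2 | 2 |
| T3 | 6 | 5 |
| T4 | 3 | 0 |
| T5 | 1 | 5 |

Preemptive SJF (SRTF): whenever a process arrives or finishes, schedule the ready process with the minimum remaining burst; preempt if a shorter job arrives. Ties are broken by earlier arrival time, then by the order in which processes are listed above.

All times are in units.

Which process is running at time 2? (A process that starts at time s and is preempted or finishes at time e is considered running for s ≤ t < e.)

Timeline: | T4 0-3 | T2 3-5 | T5 5-6 | T3 6-12 | T1 12-19 |
Completion: T1=19  T2=5  T3=12  T4=3  T5=6
Turnaround (C−A): T1=12  T2=3  T3=7  T4=3  T5=1

T4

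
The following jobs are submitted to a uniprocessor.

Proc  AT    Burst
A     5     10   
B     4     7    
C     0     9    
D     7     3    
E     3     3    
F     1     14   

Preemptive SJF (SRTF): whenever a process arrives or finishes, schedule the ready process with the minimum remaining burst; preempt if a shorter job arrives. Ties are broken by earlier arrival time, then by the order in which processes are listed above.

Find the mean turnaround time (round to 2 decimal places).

Timeline: | C 0-3 | E 3-6 | C 6-7 | D 7-10 | C 10-15 | B 15-22 | A 22-32 | F 32-46 |
Completion: A=32  B=22  C=15  D=10  E=6  F=46
Turnaround (C−A): A=27  B=18  C=15  D=3  E=3  F=45
Turnaround times: A=27, B=18, C=15, D=3, E=3, F=45
Average turnaround = (27+18+15+3+3+45) / 6 = 111/6 = 18.50

18.50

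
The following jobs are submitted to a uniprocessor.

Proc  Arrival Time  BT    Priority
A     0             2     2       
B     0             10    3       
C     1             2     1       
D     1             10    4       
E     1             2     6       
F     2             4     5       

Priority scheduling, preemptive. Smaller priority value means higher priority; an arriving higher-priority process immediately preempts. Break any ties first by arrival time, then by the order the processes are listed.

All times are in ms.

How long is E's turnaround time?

29

Timeline: | A 0-1 | C 1-3 | A 3-4 | B 4-14 | D 14-24 | F 24-28 | E 28-30 |
Completion: A=4  B=14  C=3  D=24  E=30  F=28
Turnaround (C−A): A=4  B=14  C=2  D=23  E=29  F=26
Turnaround(E) = completion − arrival = 30 − 1 = 29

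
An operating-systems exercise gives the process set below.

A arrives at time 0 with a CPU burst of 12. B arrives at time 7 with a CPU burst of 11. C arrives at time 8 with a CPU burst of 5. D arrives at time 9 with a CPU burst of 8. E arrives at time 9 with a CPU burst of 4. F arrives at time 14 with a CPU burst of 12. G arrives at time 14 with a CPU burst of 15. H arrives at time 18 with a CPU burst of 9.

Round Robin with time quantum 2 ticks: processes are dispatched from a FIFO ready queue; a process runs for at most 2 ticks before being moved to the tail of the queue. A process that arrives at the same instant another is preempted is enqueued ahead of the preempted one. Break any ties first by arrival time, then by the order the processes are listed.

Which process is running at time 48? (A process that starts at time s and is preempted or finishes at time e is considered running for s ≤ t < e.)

F

Timeline: | A 0-8 | B 8-10 | C 10-12 | A 12-14 | D 14-16 | E 16-18 | B 18-20 | C 20-22 | F 22-24 | G 24-26 | A 26-28 | D 28-30 | H 30-32 | E 32-34 | B 34-36 | C 36-37 | F 37-39 | G 39-41 | D 41-43 | H 43-45 | B 45-47 | F 47-49 | G 49-51 | D 51-53 | H 53-55 | B 55-57 | F 57-59 | G 59-61 | H 61-63 | B 63-64 | F 64-66 | G 66-68 | H 68-69 | F 69-71 | G 71-76 |
Completion: A=28  B=64  C=37  D=53  E=34  F=71  G=76  H=69
Turnaround (C−A): A=28  B=57  C=29  D=44  E=25  F=57  G=62  H=51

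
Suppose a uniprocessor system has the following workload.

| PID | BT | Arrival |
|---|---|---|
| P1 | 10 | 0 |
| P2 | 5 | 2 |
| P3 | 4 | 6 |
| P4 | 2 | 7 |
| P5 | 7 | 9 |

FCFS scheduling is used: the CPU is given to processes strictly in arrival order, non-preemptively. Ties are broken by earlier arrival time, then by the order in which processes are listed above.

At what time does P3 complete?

19

Timeline: | P1 0-10 | P2 10-15 | P3 15-19 | P4 19-21 | P5 21-28 |
Completion: P1=10  P2=15  P3=19  P4=21  P5=28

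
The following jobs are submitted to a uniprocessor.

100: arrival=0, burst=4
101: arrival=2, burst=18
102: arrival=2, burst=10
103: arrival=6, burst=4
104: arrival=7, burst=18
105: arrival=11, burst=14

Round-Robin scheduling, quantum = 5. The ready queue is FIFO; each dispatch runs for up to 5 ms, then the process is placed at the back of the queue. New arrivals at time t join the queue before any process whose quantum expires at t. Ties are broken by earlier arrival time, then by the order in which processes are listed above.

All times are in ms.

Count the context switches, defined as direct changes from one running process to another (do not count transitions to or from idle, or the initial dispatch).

14

Gantt: | 100 0-4 | 101 4-9 | 102 9-14 | 103 14-18 | 104 18-23 | 101 23-28 | 105 28-33 | 102 33-38 | 104 38-43 | 101 43-48 | 105 48-53 | 104 53-58 | 101 58-61 | 105 61-65 | 104 65-68 |
Completion: 100=4  101=61  102=38  103=18  104=68  105=65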